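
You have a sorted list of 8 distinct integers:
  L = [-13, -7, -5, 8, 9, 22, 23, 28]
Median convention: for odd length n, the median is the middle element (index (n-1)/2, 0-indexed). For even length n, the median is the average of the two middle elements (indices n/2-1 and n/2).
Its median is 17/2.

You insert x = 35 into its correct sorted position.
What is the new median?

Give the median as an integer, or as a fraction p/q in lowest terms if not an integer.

Old list (sorted, length 8): [-13, -7, -5, 8, 9, 22, 23, 28]
Old median = 17/2
Insert x = 35
Old length even (8). Middle pair: indices 3,4 = 8,9.
New length odd (9). New median = single middle element.
x = 35: 8 elements are < x, 0 elements are > x.
New sorted list: [-13, -7, -5, 8, 9, 22, 23, 28, 35]
New median = 9

Answer: 9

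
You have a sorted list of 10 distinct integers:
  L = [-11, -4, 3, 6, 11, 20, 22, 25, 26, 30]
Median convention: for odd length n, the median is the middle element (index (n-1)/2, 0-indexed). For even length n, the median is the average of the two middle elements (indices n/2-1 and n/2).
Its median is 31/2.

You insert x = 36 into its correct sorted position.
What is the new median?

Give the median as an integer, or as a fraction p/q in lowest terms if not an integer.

Answer: 20

Derivation:
Old list (sorted, length 10): [-11, -4, 3, 6, 11, 20, 22, 25, 26, 30]
Old median = 31/2
Insert x = 36
Old length even (10). Middle pair: indices 4,5 = 11,20.
New length odd (11). New median = single middle element.
x = 36: 10 elements are < x, 0 elements are > x.
New sorted list: [-11, -4, 3, 6, 11, 20, 22, 25, 26, 30, 36]
New median = 20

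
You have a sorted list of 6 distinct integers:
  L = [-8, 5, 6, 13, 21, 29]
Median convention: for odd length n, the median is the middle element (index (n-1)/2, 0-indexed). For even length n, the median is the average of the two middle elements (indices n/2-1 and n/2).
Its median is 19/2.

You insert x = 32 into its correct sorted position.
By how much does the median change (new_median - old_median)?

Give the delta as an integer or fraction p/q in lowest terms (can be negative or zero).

Answer: 7/2

Derivation:
Old median = 19/2
After inserting x = 32: new sorted = [-8, 5, 6, 13, 21, 29, 32]
New median = 13
Delta = 13 - 19/2 = 7/2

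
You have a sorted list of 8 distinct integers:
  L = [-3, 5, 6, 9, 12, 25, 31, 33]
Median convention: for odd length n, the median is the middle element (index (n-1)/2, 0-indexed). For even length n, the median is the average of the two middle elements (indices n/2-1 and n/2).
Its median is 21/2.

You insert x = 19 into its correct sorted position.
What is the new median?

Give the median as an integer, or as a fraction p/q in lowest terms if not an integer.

Answer: 12

Derivation:
Old list (sorted, length 8): [-3, 5, 6, 9, 12, 25, 31, 33]
Old median = 21/2
Insert x = 19
Old length even (8). Middle pair: indices 3,4 = 9,12.
New length odd (9). New median = single middle element.
x = 19: 5 elements are < x, 3 elements are > x.
New sorted list: [-3, 5, 6, 9, 12, 19, 25, 31, 33]
New median = 12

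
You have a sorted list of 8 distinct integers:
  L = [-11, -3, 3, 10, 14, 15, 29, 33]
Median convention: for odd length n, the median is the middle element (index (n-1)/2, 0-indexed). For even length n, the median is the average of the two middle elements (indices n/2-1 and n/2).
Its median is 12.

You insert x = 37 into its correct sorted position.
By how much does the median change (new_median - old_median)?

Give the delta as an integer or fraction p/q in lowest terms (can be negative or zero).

Old median = 12
After inserting x = 37: new sorted = [-11, -3, 3, 10, 14, 15, 29, 33, 37]
New median = 14
Delta = 14 - 12 = 2

Answer: 2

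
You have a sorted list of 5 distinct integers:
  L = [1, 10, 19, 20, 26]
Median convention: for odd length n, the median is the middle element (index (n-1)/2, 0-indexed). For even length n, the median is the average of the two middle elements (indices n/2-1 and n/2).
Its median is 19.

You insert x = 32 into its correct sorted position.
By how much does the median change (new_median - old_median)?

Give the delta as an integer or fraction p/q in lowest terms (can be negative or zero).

Answer: 1/2

Derivation:
Old median = 19
After inserting x = 32: new sorted = [1, 10, 19, 20, 26, 32]
New median = 39/2
Delta = 39/2 - 19 = 1/2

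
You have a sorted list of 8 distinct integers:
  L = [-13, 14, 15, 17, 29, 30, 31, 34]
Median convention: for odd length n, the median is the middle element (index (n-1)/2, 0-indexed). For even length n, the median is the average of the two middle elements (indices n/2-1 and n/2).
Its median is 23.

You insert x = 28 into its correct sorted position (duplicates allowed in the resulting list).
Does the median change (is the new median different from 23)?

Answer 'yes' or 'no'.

Answer: yes

Derivation:
Old median = 23
Insert x = 28
New median = 28
Changed? yes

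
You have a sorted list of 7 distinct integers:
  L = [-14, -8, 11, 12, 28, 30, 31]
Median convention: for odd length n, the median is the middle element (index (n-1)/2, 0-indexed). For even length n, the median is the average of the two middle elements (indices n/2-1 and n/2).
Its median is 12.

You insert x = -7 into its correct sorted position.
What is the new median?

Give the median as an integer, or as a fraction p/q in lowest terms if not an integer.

Answer: 23/2

Derivation:
Old list (sorted, length 7): [-14, -8, 11, 12, 28, 30, 31]
Old median = 12
Insert x = -7
Old length odd (7). Middle was index 3 = 12.
New length even (8). New median = avg of two middle elements.
x = -7: 2 elements are < x, 5 elements are > x.
New sorted list: [-14, -8, -7, 11, 12, 28, 30, 31]
New median = 23/2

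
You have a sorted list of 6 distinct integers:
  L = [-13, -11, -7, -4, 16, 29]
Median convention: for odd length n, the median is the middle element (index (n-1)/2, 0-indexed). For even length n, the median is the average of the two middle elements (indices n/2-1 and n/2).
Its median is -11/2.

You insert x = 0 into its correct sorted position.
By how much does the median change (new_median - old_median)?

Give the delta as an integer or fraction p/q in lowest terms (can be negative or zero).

Answer: 3/2

Derivation:
Old median = -11/2
After inserting x = 0: new sorted = [-13, -11, -7, -4, 0, 16, 29]
New median = -4
Delta = -4 - -11/2 = 3/2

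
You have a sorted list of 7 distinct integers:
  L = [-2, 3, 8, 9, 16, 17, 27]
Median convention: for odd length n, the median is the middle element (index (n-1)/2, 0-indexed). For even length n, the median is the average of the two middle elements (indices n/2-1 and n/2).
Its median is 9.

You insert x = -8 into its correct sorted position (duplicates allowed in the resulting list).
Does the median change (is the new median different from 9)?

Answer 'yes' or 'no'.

Answer: yes

Derivation:
Old median = 9
Insert x = -8
New median = 17/2
Changed? yes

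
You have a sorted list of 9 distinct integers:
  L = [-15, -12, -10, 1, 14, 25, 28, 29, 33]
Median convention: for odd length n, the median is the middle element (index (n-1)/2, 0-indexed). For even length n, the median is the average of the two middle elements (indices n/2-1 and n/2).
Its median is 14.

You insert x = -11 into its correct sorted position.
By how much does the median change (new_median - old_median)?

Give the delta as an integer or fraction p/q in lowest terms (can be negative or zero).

Old median = 14
After inserting x = -11: new sorted = [-15, -12, -11, -10, 1, 14, 25, 28, 29, 33]
New median = 15/2
Delta = 15/2 - 14 = -13/2

Answer: -13/2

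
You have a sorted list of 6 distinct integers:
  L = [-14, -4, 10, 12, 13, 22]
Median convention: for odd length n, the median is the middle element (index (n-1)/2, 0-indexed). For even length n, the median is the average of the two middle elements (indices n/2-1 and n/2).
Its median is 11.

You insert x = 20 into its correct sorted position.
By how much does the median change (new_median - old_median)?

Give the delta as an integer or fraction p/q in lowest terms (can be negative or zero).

Old median = 11
After inserting x = 20: new sorted = [-14, -4, 10, 12, 13, 20, 22]
New median = 12
Delta = 12 - 11 = 1

Answer: 1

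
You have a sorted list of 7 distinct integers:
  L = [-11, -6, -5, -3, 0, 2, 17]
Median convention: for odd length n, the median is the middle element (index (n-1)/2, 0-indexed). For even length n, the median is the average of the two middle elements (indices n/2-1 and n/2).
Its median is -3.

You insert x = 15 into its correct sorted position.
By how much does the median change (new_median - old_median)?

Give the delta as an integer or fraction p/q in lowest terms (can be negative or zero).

Old median = -3
After inserting x = 15: new sorted = [-11, -6, -5, -3, 0, 2, 15, 17]
New median = -3/2
Delta = -3/2 - -3 = 3/2

Answer: 3/2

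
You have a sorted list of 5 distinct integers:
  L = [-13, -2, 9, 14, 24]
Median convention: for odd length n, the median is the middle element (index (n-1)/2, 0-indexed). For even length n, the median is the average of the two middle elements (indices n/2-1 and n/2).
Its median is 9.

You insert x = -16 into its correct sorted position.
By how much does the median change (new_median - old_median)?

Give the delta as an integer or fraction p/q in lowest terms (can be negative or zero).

Answer: -11/2

Derivation:
Old median = 9
After inserting x = -16: new sorted = [-16, -13, -2, 9, 14, 24]
New median = 7/2
Delta = 7/2 - 9 = -11/2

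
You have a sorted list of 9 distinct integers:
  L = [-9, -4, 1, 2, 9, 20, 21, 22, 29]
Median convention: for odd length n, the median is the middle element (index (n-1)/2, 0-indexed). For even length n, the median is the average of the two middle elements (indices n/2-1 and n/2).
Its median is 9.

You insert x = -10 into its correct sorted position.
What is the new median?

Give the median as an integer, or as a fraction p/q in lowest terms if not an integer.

Old list (sorted, length 9): [-9, -4, 1, 2, 9, 20, 21, 22, 29]
Old median = 9
Insert x = -10
Old length odd (9). Middle was index 4 = 9.
New length even (10). New median = avg of two middle elements.
x = -10: 0 elements are < x, 9 elements are > x.
New sorted list: [-10, -9, -4, 1, 2, 9, 20, 21, 22, 29]
New median = 11/2

Answer: 11/2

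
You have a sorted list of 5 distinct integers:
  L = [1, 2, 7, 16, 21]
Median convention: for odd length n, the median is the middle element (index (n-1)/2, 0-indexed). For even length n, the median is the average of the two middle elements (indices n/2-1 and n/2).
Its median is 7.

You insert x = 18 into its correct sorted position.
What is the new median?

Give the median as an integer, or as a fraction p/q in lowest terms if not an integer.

Answer: 23/2

Derivation:
Old list (sorted, length 5): [1, 2, 7, 16, 21]
Old median = 7
Insert x = 18
Old length odd (5). Middle was index 2 = 7.
New length even (6). New median = avg of two middle elements.
x = 18: 4 elements are < x, 1 elements are > x.
New sorted list: [1, 2, 7, 16, 18, 21]
New median = 23/2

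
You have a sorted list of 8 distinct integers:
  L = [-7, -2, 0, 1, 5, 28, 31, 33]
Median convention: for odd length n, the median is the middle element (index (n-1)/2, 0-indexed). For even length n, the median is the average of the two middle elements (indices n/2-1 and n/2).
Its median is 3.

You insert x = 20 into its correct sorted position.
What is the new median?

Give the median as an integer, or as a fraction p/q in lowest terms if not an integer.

Answer: 5

Derivation:
Old list (sorted, length 8): [-7, -2, 0, 1, 5, 28, 31, 33]
Old median = 3
Insert x = 20
Old length even (8). Middle pair: indices 3,4 = 1,5.
New length odd (9). New median = single middle element.
x = 20: 5 elements are < x, 3 elements are > x.
New sorted list: [-7, -2, 0, 1, 5, 20, 28, 31, 33]
New median = 5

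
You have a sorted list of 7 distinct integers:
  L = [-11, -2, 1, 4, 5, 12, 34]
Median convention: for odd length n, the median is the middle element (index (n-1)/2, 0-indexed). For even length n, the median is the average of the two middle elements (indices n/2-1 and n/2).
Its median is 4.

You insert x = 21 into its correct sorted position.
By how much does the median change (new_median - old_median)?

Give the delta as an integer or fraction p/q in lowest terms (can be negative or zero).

Answer: 1/2

Derivation:
Old median = 4
After inserting x = 21: new sorted = [-11, -2, 1, 4, 5, 12, 21, 34]
New median = 9/2
Delta = 9/2 - 4 = 1/2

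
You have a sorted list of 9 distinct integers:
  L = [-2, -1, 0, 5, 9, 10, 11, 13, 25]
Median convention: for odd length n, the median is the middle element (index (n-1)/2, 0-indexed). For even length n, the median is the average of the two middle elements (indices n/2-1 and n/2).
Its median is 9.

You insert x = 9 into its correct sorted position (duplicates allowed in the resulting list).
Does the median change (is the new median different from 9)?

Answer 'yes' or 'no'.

Old median = 9
Insert x = 9
New median = 9
Changed? no

Answer: no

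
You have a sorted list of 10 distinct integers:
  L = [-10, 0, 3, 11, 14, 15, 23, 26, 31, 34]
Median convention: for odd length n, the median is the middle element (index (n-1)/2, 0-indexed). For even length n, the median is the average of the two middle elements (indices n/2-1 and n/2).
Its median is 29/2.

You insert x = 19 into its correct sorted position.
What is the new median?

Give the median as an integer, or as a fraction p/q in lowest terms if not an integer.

Answer: 15

Derivation:
Old list (sorted, length 10): [-10, 0, 3, 11, 14, 15, 23, 26, 31, 34]
Old median = 29/2
Insert x = 19
Old length even (10). Middle pair: indices 4,5 = 14,15.
New length odd (11). New median = single middle element.
x = 19: 6 elements are < x, 4 elements are > x.
New sorted list: [-10, 0, 3, 11, 14, 15, 19, 23, 26, 31, 34]
New median = 15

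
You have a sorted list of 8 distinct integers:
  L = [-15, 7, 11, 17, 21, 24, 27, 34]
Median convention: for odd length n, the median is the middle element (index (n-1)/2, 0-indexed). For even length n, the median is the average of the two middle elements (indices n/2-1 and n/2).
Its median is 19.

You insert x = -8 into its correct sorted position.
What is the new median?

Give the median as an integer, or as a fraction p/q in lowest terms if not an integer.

Old list (sorted, length 8): [-15, 7, 11, 17, 21, 24, 27, 34]
Old median = 19
Insert x = -8
Old length even (8). Middle pair: indices 3,4 = 17,21.
New length odd (9). New median = single middle element.
x = -8: 1 elements are < x, 7 elements are > x.
New sorted list: [-15, -8, 7, 11, 17, 21, 24, 27, 34]
New median = 17

Answer: 17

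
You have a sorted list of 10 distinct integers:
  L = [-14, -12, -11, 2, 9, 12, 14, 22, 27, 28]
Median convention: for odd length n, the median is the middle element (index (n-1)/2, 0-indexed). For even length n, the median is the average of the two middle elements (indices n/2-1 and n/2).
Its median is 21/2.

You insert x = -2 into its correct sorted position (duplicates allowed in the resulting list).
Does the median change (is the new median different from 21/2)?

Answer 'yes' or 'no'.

Old median = 21/2
Insert x = -2
New median = 9
Changed? yes

Answer: yes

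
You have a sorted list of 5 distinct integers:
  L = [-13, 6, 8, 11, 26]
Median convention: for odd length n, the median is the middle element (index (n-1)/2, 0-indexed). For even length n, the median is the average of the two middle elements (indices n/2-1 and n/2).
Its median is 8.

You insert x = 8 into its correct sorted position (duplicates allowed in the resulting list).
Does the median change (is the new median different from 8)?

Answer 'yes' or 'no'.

Answer: no

Derivation:
Old median = 8
Insert x = 8
New median = 8
Changed? no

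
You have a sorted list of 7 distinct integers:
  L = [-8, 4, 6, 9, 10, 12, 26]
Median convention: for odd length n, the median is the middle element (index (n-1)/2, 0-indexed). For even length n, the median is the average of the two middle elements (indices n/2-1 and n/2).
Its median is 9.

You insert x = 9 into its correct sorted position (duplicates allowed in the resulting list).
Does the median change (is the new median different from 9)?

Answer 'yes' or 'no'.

Old median = 9
Insert x = 9
New median = 9
Changed? no

Answer: no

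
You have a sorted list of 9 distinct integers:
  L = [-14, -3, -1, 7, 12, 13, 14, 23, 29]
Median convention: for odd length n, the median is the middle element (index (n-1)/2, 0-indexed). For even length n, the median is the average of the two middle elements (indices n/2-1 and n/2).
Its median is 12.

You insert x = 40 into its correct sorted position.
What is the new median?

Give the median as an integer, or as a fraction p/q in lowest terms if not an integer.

Old list (sorted, length 9): [-14, -3, -1, 7, 12, 13, 14, 23, 29]
Old median = 12
Insert x = 40
Old length odd (9). Middle was index 4 = 12.
New length even (10). New median = avg of two middle elements.
x = 40: 9 elements are < x, 0 elements are > x.
New sorted list: [-14, -3, -1, 7, 12, 13, 14, 23, 29, 40]
New median = 25/2

Answer: 25/2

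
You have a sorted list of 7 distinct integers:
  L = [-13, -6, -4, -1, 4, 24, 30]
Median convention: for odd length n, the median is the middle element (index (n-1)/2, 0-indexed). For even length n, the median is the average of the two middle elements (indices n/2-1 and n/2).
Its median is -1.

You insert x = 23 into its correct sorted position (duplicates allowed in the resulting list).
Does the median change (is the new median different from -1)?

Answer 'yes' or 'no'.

Answer: yes

Derivation:
Old median = -1
Insert x = 23
New median = 3/2
Changed? yes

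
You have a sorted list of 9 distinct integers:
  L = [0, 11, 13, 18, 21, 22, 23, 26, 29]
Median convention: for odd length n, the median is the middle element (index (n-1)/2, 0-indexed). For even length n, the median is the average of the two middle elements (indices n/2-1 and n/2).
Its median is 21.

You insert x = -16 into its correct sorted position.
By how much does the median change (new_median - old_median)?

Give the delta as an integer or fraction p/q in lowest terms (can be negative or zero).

Old median = 21
After inserting x = -16: new sorted = [-16, 0, 11, 13, 18, 21, 22, 23, 26, 29]
New median = 39/2
Delta = 39/2 - 21 = -3/2

Answer: -3/2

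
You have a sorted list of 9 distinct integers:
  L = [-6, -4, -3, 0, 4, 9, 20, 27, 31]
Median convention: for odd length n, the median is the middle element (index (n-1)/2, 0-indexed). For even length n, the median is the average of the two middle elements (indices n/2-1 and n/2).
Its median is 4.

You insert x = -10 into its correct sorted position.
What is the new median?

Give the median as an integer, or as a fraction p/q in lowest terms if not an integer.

Old list (sorted, length 9): [-6, -4, -3, 0, 4, 9, 20, 27, 31]
Old median = 4
Insert x = -10
Old length odd (9). Middle was index 4 = 4.
New length even (10). New median = avg of two middle elements.
x = -10: 0 elements are < x, 9 elements are > x.
New sorted list: [-10, -6, -4, -3, 0, 4, 9, 20, 27, 31]
New median = 2

Answer: 2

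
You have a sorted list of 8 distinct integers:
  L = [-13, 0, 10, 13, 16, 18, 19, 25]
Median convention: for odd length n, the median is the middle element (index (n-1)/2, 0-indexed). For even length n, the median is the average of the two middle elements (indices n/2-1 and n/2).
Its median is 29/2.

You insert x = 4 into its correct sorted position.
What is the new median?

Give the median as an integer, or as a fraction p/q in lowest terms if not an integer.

Old list (sorted, length 8): [-13, 0, 10, 13, 16, 18, 19, 25]
Old median = 29/2
Insert x = 4
Old length even (8). Middle pair: indices 3,4 = 13,16.
New length odd (9). New median = single middle element.
x = 4: 2 elements are < x, 6 elements are > x.
New sorted list: [-13, 0, 4, 10, 13, 16, 18, 19, 25]
New median = 13

Answer: 13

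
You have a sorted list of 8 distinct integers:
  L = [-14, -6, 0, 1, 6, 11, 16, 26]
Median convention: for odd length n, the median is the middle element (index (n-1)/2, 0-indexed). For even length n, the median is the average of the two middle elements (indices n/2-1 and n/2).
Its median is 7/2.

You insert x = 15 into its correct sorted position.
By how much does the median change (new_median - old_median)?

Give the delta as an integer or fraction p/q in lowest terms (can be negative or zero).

Answer: 5/2

Derivation:
Old median = 7/2
After inserting x = 15: new sorted = [-14, -6, 0, 1, 6, 11, 15, 16, 26]
New median = 6
Delta = 6 - 7/2 = 5/2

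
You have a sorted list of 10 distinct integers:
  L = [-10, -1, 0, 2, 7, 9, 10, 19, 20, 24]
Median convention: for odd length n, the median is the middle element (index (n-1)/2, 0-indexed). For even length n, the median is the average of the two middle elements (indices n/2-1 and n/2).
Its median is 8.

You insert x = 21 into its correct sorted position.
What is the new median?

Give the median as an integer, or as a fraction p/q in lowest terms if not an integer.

Old list (sorted, length 10): [-10, -1, 0, 2, 7, 9, 10, 19, 20, 24]
Old median = 8
Insert x = 21
Old length even (10). Middle pair: indices 4,5 = 7,9.
New length odd (11). New median = single middle element.
x = 21: 9 elements are < x, 1 elements are > x.
New sorted list: [-10, -1, 0, 2, 7, 9, 10, 19, 20, 21, 24]
New median = 9

Answer: 9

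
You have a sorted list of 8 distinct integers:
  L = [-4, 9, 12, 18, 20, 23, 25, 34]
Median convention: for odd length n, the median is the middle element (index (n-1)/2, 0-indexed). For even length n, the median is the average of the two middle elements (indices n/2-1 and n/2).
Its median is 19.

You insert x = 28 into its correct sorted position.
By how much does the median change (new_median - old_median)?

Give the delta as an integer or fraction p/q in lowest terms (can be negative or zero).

Old median = 19
After inserting x = 28: new sorted = [-4, 9, 12, 18, 20, 23, 25, 28, 34]
New median = 20
Delta = 20 - 19 = 1

Answer: 1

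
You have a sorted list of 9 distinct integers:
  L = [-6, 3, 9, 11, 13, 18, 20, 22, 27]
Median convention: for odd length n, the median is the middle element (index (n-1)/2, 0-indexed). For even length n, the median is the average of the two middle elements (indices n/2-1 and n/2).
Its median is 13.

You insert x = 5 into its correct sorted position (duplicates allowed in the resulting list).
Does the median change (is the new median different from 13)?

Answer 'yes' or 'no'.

Old median = 13
Insert x = 5
New median = 12
Changed? yes

Answer: yes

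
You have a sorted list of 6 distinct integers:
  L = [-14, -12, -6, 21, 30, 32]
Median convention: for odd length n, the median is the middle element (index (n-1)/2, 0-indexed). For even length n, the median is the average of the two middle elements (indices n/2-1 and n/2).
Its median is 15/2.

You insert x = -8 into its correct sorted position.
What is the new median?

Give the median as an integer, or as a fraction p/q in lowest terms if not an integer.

Answer: -6

Derivation:
Old list (sorted, length 6): [-14, -12, -6, 21, 30, 32]
Old median = 15/2
Insert x = -8
Old length even (6). Middle pair: indices 2,3 = -6,21.
New length odd (7). New median = single middle element.
x = -8: 2 elements are < x, 4 elements are > x.
New sorted list: [-14, -12, -8, -6, 21, 30, 32]
New median = -6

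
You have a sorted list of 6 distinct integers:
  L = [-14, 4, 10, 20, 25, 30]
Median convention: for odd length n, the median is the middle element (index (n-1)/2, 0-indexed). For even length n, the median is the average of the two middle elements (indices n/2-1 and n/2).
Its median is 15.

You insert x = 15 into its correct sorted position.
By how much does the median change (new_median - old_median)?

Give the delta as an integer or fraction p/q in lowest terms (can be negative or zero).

Old median = 15
After inserting x = 15: new sorted = [-14, 4, 10, 15, 20, 25, 30]
New median = 15
Delta = 15 - 15 = 0

Answer: 0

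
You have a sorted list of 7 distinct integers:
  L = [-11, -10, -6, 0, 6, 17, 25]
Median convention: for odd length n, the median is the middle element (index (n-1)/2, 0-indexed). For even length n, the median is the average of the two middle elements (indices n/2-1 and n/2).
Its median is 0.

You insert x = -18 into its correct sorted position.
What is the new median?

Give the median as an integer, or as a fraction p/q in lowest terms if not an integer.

Old list (sorted, length 7): [-11, -10, -6, 0, 6, 17, 25]
Old median = 0
Insert x = -18
Old length odd (7). Middle was index 3 = 0.
New length even (8). New median = avg of two middle elements.
x = -18: 0 elements are < x, 7 elements are > x.
New sorted list: [-18, -11, -10, -6, 0, 6, 17, 25]
New median = -3

Answer: -3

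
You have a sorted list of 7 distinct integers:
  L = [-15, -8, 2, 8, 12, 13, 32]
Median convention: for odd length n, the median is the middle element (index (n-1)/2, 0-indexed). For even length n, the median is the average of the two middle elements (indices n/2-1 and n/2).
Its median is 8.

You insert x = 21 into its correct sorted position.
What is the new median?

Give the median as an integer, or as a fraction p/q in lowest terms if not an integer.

Old list (sorted, length 7): [-15, -8, 2, 8, 12, 13, 32]
Old median = 8
Insert x = 21
Old length odd (7). Middle was index 3 = 8.
New length even (8). New median = avg of two middle elements.
x = 21: 6 elements are < x, 1 elements are > x.
New sorted list: [-15, -8, 2, 8, 12, 13, 21, 32]
New median = 10

Answer: 10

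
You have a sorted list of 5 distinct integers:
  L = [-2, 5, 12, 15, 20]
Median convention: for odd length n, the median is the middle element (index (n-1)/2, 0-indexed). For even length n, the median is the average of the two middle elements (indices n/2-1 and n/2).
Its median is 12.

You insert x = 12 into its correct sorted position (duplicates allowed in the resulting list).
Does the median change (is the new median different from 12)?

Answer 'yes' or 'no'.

Answer: no

Derivation:
Old median = 12
Insert x = 12
New median = 12
Changed? no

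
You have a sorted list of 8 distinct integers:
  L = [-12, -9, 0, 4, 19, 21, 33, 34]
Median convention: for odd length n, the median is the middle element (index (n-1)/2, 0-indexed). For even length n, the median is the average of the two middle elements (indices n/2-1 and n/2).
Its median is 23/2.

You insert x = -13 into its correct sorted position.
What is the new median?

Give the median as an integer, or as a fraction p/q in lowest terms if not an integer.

Old list (sorted, length 8): [-12, -9, 0, 4, 19, 21, 33, 34]
Old median = 23/2
Insert x = -13
Old length even (8). Middle pair: indices 3,4 = 4,19.
New length odd (9). New median = single middle element.
x = -13: 0 elements are < x, 8 elements are > x.
New sorted list: [-13, -12, -9, 0, 4, 19, 21, 33, 34]
New median = 4

Answer: 4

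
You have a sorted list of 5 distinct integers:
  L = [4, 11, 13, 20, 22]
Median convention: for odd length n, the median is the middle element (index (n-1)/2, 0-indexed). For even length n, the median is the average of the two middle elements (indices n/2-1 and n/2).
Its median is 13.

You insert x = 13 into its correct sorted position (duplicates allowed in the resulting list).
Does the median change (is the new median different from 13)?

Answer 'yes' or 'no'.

Answer: no

Derivation:
Old median = 13
Insert x = 13
New median = 13
Changed? no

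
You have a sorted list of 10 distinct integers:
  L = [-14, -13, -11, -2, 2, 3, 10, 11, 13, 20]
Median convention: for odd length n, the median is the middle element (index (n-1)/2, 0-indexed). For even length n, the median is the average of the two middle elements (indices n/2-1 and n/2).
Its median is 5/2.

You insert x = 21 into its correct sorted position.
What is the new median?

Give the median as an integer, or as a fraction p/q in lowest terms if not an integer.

Old list (sorted, length 10): [-14, -13, -11, -2, 2, 3, 10, 11, 13, 20]
Old median = 5/2
Insert x = 21
Old length even (10). Middle pair: indices 4,5 = 2,3.
New length odd (11). New median = single middle element.
x = 21: 10 elements are < x, 0 elements are > x.
New sorted list: [-14, -13, -11, -2, 2, 3, 10, 11, 13, 20, 21]
New median = 3

Answer: 3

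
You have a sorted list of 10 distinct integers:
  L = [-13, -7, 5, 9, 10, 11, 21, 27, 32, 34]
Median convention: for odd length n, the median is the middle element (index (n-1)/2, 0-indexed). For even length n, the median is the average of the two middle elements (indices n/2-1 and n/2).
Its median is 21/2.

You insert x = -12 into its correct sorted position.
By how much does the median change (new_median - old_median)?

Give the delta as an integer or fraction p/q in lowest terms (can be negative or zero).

Answer: -1/2

Derivation:
Old median = 21/2
After inserting x = -12: new sorted = [-13, -12, -7, 5, 9, 10, 11, 21, 27, 32, 34]
New median = 10
Delta = 10 - 21/2 = -1/2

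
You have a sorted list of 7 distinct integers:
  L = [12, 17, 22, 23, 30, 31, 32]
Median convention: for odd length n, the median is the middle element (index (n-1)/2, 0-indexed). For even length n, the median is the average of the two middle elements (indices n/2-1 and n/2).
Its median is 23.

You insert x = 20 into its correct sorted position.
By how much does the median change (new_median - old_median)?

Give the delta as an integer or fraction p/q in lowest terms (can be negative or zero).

Answer: -1/2

Derivation:
Old median = 23
After inserting x = 20: new sorted = [12, 17, 20, 22, 23, 30, 31, 32]
New median = 45/2
Delta = 45/2 - 23 = -1/2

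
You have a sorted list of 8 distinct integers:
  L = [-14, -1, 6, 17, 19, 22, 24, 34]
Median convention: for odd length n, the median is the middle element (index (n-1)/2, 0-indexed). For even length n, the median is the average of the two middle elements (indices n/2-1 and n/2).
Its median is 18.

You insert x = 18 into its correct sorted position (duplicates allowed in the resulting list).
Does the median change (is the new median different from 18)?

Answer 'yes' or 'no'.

Old median = 18
Insert x = 18
New median = 18
Changed? no

Answer: no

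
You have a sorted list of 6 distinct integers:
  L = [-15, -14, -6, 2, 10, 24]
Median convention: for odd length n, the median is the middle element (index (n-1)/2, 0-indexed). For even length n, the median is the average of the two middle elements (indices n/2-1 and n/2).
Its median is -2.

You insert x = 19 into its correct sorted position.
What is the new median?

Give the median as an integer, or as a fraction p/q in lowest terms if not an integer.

Answer: 2

Derivation:
Old list (sorted, length 6): [-15, -14, -6, 2, 10, 24]
Old median = -2
Insert x = 19
Old length even (6). Middle pair: indices 2,3 = -6,2.
New length odd (7). New median = single middle element.
x = 19: 5 elements are < x, 1 elements are > x.
New sorted list: [-15, -14, -6, 2, 10, 19, 24]
New median = 2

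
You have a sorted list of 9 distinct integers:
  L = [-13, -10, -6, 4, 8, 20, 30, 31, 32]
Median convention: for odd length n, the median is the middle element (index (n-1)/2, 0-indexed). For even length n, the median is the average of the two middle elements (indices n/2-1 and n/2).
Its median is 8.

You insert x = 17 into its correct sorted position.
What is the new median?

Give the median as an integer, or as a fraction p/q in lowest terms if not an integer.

Old list (sorted, length 9): [-13, -10, -6, 4, 8, 20, 30, 31, 32]
Old median = 8
Insert x = 17
Old length odd (9). Middle was index 4 = 8.
New length even (10). New median = avg of two middle elements.
x = 17: 5 elements are < x, 4 elements are > x.
New sorted list: [-13, -10, -6, 4, 8, 17, 20, 30, 31, 32]
New median = 25/2

Answer: 25/2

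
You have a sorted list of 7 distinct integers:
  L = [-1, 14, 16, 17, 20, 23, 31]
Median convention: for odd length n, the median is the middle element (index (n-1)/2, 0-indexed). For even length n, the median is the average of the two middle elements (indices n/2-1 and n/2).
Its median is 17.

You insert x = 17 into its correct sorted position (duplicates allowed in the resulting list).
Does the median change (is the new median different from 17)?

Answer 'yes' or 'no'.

Old median = 17
Insert x = 17
New median = 17
Changed? no

Answer: no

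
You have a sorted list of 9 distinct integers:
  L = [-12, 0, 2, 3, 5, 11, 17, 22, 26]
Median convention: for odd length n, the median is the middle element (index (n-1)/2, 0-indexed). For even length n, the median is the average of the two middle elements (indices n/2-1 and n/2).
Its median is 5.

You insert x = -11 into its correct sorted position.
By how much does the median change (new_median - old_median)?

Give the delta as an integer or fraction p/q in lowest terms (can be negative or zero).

Old median = 5
After inserting x = -11: new sorted = [-12, -11, 0, 2, 3, 5, 11, 17, 22, 26]
New median = 4
Delta = 4 - 5 = -1

Answer: -1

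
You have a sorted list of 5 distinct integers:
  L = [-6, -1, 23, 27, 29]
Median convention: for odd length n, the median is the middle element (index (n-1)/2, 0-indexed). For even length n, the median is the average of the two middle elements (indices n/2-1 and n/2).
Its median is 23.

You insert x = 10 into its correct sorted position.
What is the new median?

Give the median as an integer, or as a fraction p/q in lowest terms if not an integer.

Old list (sorted, length 5): [-6, -1, 23, 27, 29]
Old median = 23
Insert x = 10
Old length odd (5). Middle was index 2 = 23.
New length even (6). New median = avg of two middle elements.
x = 10: 2 elements are < x, 3 elements are > x.
New sorted list: [-6, -1, 10, 23, 27, 29]
New median = 33/2

Answer: 33/2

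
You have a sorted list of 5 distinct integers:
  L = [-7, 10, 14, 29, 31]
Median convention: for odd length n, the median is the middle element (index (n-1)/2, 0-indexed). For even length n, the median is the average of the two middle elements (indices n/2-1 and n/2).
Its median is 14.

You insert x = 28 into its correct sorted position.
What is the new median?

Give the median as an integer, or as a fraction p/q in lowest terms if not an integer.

Old list (sorted, length 5): [-7, 10, 14, 29, 31]
Old median = 14
Insert x = 28
Old length odd (5). Middle was index 2 = 14.
New length even (6). New median = avg of two middle elements.
x = 28: 3 elements are < x, 2 elements are > x.
New sorted list: [-7, 10, 14, 28, 29, 31]
New median = 21

Answer: 21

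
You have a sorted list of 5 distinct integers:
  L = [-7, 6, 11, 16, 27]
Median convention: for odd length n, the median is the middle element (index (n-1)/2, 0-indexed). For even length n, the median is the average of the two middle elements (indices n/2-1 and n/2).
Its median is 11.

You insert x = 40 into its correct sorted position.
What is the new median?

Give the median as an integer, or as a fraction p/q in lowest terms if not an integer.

Old list (sorted, length 5): [-7, 6, 11, 16, 27]
Old median = 11
Insert x = 40
Old length odd (5). Middle was index 2 = 11.
New length even (6). New median = avg of two middle elements.
x = 40: 5 elements are < x, 0 elements are > x.
New sorted list: [-7, 6, 11, 16, 27, 40]
New median = 27/2

Answer: 27/2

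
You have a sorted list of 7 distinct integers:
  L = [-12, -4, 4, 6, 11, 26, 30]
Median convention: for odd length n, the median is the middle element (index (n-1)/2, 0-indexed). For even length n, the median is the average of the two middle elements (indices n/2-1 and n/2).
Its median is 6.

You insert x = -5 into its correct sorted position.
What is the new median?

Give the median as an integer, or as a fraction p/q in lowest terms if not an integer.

Old list (sorted, length 7): [-12, -4, 4, 6, 11, 26, 30]
Old median = 6
Insert x = -5
Old length odd (7). Middle was index 3 = 6.
New length even (8). New median = avg of two middle elements.
x = -5: 1 elements are < x, 6 elements are > x.
New sorted list: [-12, -5, -4, 4, 6, 11, 26, 30]
New median = 5

Answer: 5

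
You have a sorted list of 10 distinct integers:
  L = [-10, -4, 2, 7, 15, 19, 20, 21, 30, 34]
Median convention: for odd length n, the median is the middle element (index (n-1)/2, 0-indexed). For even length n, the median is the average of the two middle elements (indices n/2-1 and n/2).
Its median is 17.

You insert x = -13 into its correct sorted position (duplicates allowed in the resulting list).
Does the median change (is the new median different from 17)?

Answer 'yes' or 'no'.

Old median = 17
Insert x = -13
New median = 15
Changed? yes

Answer: yes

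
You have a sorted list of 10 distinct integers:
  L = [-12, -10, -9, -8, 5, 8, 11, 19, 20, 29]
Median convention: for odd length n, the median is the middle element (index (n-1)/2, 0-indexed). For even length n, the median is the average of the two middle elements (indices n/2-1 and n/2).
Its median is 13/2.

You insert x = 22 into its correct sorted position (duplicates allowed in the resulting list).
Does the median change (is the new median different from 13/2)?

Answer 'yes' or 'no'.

Old median = 13/2
Insert x = 22
New median = 8
Changed? yes

Answer: yes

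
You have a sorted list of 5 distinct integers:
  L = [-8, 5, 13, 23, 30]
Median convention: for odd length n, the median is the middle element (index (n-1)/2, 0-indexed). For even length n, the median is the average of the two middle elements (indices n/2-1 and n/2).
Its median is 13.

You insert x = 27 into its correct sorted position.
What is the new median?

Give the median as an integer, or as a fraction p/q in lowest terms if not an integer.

Old list (sorted, length 5): [-8, 5, 13, 23, 30]
Old median = 13
Insert x = 27
Old length odd (5). Middle was index 2 = 13.
New length even (6). New median = avg of two middle elements.
x = 27: 4 elements are < x, 1 elements are > x.
New sorted list: [-8, 5, 13, 23, 27, 30]
New median = 18

Answer: 18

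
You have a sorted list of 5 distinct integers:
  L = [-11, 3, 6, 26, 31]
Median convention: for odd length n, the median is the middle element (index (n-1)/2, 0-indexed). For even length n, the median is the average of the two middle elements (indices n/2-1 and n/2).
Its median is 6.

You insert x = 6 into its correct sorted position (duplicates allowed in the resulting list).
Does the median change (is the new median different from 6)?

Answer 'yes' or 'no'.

Answer: no

Derivation:
Old median = 6
Insert x = 6
New median = 6
Changed? no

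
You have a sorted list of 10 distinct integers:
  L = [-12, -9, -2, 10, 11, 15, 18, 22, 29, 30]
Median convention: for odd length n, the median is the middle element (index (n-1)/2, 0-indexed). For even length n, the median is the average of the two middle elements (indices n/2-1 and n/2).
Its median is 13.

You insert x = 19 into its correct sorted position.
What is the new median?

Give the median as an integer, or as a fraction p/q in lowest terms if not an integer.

Answer: 15

Derivation:
Old list (sorted, length 10): [-12, -9, -2, 10, 11, 15, 18, 22, 29, 30]
Old median = 13
Insert x = 19
Old length even (10). Middle pair: indices 4,5 = 11,15.
New length odd (11). New median = single middle element.
x = 19: 7 elements are < x, 3 elements are > x.
New sorted list: [-12, -9, -2, 10, 11, 15, 18, 19, 22, 29, 30]
New median = 15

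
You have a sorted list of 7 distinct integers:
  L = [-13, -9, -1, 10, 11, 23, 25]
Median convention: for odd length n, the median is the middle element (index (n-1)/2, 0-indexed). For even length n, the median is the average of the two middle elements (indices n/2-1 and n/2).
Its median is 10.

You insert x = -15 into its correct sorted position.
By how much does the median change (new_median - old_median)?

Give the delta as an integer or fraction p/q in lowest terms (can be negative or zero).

Answer: -11/2

Derivation:
Old median = 10
After inserting x = -15: new sorted = [-15, -13, -9, -1, 10, 11, 23, 25]
New median = 9/2
Delta = 9/2 - 10 = -11/2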